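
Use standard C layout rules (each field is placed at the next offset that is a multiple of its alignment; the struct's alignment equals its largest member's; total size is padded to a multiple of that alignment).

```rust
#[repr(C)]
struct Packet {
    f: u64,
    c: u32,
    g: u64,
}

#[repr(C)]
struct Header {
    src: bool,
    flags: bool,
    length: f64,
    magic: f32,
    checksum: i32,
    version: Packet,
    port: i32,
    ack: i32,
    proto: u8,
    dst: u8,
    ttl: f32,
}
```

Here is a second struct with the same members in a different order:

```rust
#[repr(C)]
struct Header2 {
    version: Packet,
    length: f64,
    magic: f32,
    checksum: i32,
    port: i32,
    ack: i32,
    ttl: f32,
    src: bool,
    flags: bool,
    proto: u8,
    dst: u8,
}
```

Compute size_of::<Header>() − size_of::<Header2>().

8

Packet: 0..8  f  (8B, 8-aligned); 8..12  c  (4B, 4-aligned); 12..16  -- padding (4B); 16..24  g  (8B, 8-aligned); sizeof = 24, alignof = 8
0..1  src  (1B, 1-aligned)
1..2  flags  (1B, 1-aligned)
2..8  -- padding (6B)
8..16  length  (8B, 8-aligned)
16..20  magic  (4B, 4-aligned)
20..24  checksum  (4B, 4-aligned)
24..48  version  (24B, 8-aligned)
48..52  port  (4B, 4-aligned)
52..56  ack  (4B, 4-aligned)
56..57  proto  (1B, 1-aligned)
57..58  dst  (1B, 1-aligned)
58..60  -- padding (2B)
60..64  ttl  (4B, 4-aligned)
sizeof = 64, alignof = 8
— Header2 —
0..24  version  (24B, 8-aligned)
24..32  length  (8B, 8-aligned)
32..36  magic  (4B, 4-aligned)
36..40  checksum  (4B, 4-aligned)
40..44  port  (4B, 4-aligned)
44..48  ack  (4B, 4-aligned)
48..52  ttl  (4B, 4-aligned)
52..53  src  (1B, 1-aligned)
53..54  flags  (1B, 1-aligned)
54..55  proto  (1B, 1-aligned)
55..56  dst  (1B, 1-aligned)
sizeof = 56, alignof = 8
64 − 56 = 8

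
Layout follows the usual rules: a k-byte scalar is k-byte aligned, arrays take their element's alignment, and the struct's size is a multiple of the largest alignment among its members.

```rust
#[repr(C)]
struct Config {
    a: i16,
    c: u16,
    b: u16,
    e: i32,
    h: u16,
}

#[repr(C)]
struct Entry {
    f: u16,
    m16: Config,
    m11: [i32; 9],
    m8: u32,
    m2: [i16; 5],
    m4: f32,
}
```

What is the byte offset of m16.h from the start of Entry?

16

Config: 0..2  a  (2B, 2-aligned); 2..4  c  (2B, 2-aligned); 4..6  b  (2B, 2-aligned); 6..8  -- padding (2B); 8..12  e  (4B, 4-aligned); 12..14  h  (2B, 2-aligned); 14..16  -- tail padding (2B); sizeof = 16, alignof = 4
0..2  f  (2B, 2-aligned)
2..4  -- padding (2B)
4..20  m16  (16B, 4-aligned)
within Config: h at 12
4 + 12 = 16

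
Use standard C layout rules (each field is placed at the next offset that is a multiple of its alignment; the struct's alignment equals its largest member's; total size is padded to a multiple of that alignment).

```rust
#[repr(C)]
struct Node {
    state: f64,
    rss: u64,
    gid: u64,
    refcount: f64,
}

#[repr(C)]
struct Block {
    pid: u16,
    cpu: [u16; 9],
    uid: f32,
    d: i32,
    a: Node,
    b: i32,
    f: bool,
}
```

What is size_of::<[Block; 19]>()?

Node: 0..8  state  (8B, 8-aligned); 8..16  rss  (8B, 8-aligned); 16..24  gid  (8B, 8-aligned); 24..32  refcount  (8B, 8-aligned); sizeof = 32, alignof = 8
0..2  pid  (2B, 2-aligned)
2..20  cpu  (18B, 2-aligned)
20..24  uid  (4B, 4-aligned)
24..28  d  (4B, 4-aligned)
28..32  -- padding (4B)
32..64  a  (32B, 8-aligned)
64..68  b  (4B, 4-aligned)
68..69  f  (1B, 1-aligned)
69..72  -- tail padding (3B)
sizeof = 72, alignof = 8
array of 19: 19 × 72 = 1368

1368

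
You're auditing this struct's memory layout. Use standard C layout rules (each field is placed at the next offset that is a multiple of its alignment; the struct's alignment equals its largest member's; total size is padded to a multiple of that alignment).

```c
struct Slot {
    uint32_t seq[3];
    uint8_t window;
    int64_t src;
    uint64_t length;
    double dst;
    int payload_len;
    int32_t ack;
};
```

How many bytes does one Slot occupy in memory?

@0: seq [12B, align 4] → 12
@12: window [1B, align 1] → 13
+3 pad (align 8)
@16: src [8B, align 8] → 24
@24: length [8B, align 8] → 32
@32: dst [8B, align 8] → 40
@40: payload_len [4B, align 4] → 44
@44: ack [4B, align 4] → 48
size 48, align 8

48 bytes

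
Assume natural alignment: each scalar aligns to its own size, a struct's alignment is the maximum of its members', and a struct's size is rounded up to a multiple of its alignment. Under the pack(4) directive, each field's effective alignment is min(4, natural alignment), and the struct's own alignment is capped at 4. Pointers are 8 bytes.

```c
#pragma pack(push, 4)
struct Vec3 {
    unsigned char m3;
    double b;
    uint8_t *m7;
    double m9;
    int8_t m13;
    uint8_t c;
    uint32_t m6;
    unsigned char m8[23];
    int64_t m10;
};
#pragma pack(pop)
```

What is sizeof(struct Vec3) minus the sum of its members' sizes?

6

m3 at 0 (size 1, align 1) → ends 1
pad 3 to align 4 for b
b at 4 (size 8, align 4) → ends 12
m7 at 12 (size 8, align 4) → ends 20
m9 at 20 (size 8, align 4) → ends 28
m13 at 28 (size 1, align 1) → ends 29
c at 29 (size 1, align 1) → ends 30
pad 2 to align 4 for m6
m6 at 32 (size 4, align 4) → ends 36
m8 at 36 (size 23, align 1) → ends 59
pad 1 to align 4 for m10
m10 at 60 (size 8, align 4) → ends 68
total 68 bytes, alignment 4
data bytes 62, size 68 → padding 6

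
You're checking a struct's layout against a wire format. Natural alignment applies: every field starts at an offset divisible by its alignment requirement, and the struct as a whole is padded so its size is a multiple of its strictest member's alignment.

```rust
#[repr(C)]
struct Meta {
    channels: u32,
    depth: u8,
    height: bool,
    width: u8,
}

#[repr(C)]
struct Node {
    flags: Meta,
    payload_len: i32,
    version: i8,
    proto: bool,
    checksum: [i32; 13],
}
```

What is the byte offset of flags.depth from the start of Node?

Meta: @0: channels [4B, align 4] → 4; @4: depth [1B, align 1] → 5; @5: height [1B, align 1] → 6; @6: width [1B, align 1] → 7; +1 tail pad (align 4); size 8, align 4
@0: flags [8B, align 4] → 8
within Meta: depth at 4
0 + 4 = 4

4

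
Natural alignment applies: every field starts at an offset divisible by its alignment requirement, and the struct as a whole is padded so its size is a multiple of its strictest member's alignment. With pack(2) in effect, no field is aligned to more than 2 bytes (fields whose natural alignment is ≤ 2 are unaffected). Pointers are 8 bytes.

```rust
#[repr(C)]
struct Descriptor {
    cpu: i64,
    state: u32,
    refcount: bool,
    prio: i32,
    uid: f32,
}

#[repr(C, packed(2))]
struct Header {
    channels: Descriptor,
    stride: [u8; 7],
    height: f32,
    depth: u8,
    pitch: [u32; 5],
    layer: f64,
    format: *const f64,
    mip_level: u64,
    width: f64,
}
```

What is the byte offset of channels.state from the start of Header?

8

Descriptor: 0..8  cpu  (8B, 8-aligned); 8..12  state  (4B, 4-aligned); 12..13  refcount  (1B, 1-aligned); 13..16  -- padding (3B); 16..20  prio  (4B, 4-aligned); 20..24  uid  (4B, 4-aligned); sizeof = 24, alignof = 8
0..24  channels  (24B, 2-aligned)
within Descriptor: state at 8
0 + 8 = 8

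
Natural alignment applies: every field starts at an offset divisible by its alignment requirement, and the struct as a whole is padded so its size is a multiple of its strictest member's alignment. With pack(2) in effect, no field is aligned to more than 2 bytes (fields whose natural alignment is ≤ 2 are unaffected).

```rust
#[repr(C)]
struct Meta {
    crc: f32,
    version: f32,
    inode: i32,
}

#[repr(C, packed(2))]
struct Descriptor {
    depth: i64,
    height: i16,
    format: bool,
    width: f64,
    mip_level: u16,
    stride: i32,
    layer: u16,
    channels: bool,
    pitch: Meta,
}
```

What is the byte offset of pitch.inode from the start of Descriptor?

38

Meta: @0: crc [4B, align 4] → 4; @4: version [4B, align 4] → 8; @8: inode [4B, align 4] → 12; size 12, align 4
@0: depth [8B, align 2] → 8
@8: height [2B, align 2] → 10
@10: format [1B, align 1] → 11
+1 pad (align 2)
@12: width [8B, align 2] → 20
@20: mip_level [2B, align 2] → 22
@22: stride [4B, align 2] → 26
@26: layer [2B, align 2] → 28
@28: channels [1B, align 1] → 29
+1 pad (align 2)
@30: pitch [12B, align 2] → 42
within Meta: inode at 8
30 + 8 = 38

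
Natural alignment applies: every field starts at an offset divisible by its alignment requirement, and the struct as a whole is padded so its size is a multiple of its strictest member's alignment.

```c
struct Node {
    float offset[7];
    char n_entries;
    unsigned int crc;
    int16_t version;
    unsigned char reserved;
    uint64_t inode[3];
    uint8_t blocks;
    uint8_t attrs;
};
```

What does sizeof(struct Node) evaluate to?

72

offset at 0 (size 28, align 4) → ends 28
n_entries at 28 (size 1, align 1) → ends 29
pad 3 to align 4 for crc
crc at 32 (size 4, align 4) → ends 36
version at 36 (size 2, align 2) → ends 38
reserved at 38 (size 1, align 1) → ends 39
pad 1 to align 8 for inode
inode at 40 (size 24, align 8) → ends 64
blocks at 64 (size 1, align 1) → ends 65
attrs at 65 (size 1, align 1) → ends 66
tail pad 6 to reach multiple of 8
total 72 bytes, alignment 8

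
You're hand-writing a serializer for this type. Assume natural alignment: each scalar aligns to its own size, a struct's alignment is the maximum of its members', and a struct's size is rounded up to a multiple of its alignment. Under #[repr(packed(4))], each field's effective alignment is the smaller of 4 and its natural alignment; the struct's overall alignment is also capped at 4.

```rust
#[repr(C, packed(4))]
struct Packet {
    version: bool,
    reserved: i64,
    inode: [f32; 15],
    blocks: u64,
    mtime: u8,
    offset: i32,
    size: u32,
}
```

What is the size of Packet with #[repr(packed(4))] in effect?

92

version at 0 (size 1, align 1) → ends 1
pad 3 to align 4 for reserved
reserved at 4 (size 8, align 4) → ends 12
inode at 12 (size 60, align 4) → ends 72
blocks at 72 (size 8, align 4) → ends 80
mtime at 80 (size 1, align 1) → ends 81
pad 3 to align 4 for offset
offset at 84 (size 4, align 4) → ends 88
size at 88 (size 4, align 4) → ends 92
total 92 bytes, alignment 4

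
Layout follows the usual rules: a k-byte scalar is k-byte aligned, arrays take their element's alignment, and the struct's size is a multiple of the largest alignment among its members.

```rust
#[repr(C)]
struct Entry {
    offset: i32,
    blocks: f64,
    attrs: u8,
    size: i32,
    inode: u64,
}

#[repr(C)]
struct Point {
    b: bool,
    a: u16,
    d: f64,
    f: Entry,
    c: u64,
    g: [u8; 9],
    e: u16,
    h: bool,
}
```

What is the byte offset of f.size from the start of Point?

36

Entry: offset at 0 (size 4, align 4) → ends 4; pad 4 to align 8 for blocks; blocks at 8 (size 8, align 8) → ends 16; attrs at 16 (size 1, align 1) → ends 17; pad 3 to align 4 for size; size at 20 (size 4, align 4) → ends 24; inode at 24 (size 8, align 8) → ends 32; total 32 bytes, alignment 8
b at 0 (size 1, align 1) → ends 1
pad 1 to align 2 for a
a at 2 (size 2, align 2) → ends 4
pad 4 to align 8 for d
d at 8 (size 8, align 8) → ends 16
f at 16 (size 32, align 8) → ends 48
within Entry: size at 20
16 + 20 = 36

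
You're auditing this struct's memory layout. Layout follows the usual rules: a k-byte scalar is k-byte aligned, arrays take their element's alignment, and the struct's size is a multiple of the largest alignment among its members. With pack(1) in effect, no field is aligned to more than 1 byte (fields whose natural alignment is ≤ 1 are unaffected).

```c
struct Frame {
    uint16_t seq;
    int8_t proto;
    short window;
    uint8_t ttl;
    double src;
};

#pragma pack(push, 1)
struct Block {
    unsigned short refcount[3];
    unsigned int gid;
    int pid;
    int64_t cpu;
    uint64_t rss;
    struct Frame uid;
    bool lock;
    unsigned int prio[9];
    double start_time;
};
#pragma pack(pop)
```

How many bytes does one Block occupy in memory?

91

Frame: @0: seq [2B, align 2] → 2; @2: proto [1B, align 1] → 3; +1 pad (align 2); @4: window [2B, align 2] → 6; @6: ttl [1B, align 1] → 7; +1 pad (align 8); @8: src [8B, align 8] → 16; size 16, align 8
@0: refcount [6B, align 1] → 6
@6: gid [4B, align 1] → 10
@10: pid [4B, align 1] → 14
@14: cpu [8B, align 1] → 22
@22: rss [8B, align 1] → 30
@30: uid [16B, align 1] → 46
@46: lock [1B, align 1] → 47
@47: prio [36B, align 1] → 83
@83: start_time [8B, align 1] → 91
size 91, align 1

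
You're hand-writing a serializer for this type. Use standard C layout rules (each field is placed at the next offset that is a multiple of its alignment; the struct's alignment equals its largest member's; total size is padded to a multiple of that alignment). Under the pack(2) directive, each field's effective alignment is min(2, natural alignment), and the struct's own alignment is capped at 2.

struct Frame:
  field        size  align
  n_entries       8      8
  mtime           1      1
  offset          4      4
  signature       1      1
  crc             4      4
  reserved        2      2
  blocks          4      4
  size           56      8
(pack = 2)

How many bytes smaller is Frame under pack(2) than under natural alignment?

6

natural layout:
  0..8  n_entries  (8B, 8-aligned)
  8..9  mtime  (1B, 1-aligned)
  9..12  -- padding (3B)
  12..16  offset  (4B, 4-aligned)
  16..17  signature  (1B, 1-aligned)
  17..20  -- padding (3B)
  20..24  crc  (4B, 4-aligned)
  24..26  reserved  (2B, 2-aligned)
  26..28  -- padding (2B)
  28..32  blocks  (4B, 4-aligned)
  32..88  size  (56B, 8-aligned)
  sizeof = 88, alignof = 8
packed(2) layout:
  0..8  n_entries  (8B, 2-aligned)
  8..9  mtime  (1B, 1-aligned)
  9..10  -- padding (1B)
  10..14  offset  (4B, 2-aligned)
  14..15  signature  (1B, 1-aligned)
  15..16  -- padding (1B)
  16..20  crc  (4B, 2-aligned)
  20..22  reserved  (2B, 2-aligned)
  22..26  blocks  (4B, 2-aligned)
  26..82  size  (56B, 2-aligned)
  sizeof = 82, alignof = 2
88 − 82 = 6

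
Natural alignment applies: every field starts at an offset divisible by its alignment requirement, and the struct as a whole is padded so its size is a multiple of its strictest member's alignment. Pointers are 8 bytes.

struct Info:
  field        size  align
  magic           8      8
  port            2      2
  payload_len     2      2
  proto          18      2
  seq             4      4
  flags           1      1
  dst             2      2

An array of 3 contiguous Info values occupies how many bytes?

0..8  magic  (8B, 8-aligned)
8..10  port  (2B, 2-aligned)
10..12  payload_len  (2B, 2-aligned)
12..30  proto  (18B, 2-aligned)
30..32  -- padding (2B)
32..36  seq  (4B, 4-aligned)
36..37  flags  (1B, 1-aligned)
37..38  -- padding (1B)
38..40  dst  (2B, 2-aligned)
sizeof = 40, alignof = 8
array of 3: 3 × 40 = 120

120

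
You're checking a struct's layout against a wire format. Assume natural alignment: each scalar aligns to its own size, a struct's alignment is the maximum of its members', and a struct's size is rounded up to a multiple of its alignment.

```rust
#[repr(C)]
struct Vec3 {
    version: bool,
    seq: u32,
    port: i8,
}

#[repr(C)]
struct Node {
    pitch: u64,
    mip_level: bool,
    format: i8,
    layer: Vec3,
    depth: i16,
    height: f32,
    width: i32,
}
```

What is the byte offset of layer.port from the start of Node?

Vec3: 0..1  version  (1B, 1-aligned); 1..4  -- padding (3B); 4..8  seq  (4B, 4-aligned); 8..9  port  (1B, 1-aligned); 9..12  -- tail padding (3B); sizeof = 12, alignof = 4
0..8  pitch  (8B, 8-aligned)
8..9  mip_level  (1B, 1-aligned)
9..10  format  (1B, 1-aligned)
10..12  -- padding (2B)
12..24  layer  (12B, 4-aligned)
within Vec3: port at 8
12 + 8 = 20

20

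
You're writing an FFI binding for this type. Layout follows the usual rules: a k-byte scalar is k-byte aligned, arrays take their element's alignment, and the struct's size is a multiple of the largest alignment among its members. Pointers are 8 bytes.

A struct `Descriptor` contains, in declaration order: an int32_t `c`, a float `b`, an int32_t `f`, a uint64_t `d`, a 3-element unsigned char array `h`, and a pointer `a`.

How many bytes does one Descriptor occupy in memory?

40 bytes

c at 0 (size 4, align 4) → ends 4
b at 4 (size 4, align 4) → ends 8
f at 8 (size 4, align 4) → ends 12
pad 4 to align 8 for d
d at 16 (size 8, align 8) → ends 24
h at 24 (size 3, align 1) → ends 27
pad 5 to align 8 for a
a at 32 (size 8, align 8) → ends 40
total 40 bytes, alignment 8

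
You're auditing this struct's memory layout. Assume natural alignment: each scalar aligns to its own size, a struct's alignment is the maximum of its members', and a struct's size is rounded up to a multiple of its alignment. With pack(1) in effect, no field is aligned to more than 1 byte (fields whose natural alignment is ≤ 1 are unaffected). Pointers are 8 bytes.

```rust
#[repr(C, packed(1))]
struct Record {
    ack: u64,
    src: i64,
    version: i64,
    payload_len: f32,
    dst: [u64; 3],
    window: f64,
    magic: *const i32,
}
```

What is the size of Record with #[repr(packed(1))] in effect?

@0: ack [8B, align 1] → 8
@8: src [8B, align 1] → 16
@16: version [8B, align 1] → 24
@24: payload_len [4B, align 1] → 28
@28: dst [24B, align 1] → 52
@52: window [8B, align 1] → 60
@60: magic [8B, align 1] → 68
size 68, align 1

68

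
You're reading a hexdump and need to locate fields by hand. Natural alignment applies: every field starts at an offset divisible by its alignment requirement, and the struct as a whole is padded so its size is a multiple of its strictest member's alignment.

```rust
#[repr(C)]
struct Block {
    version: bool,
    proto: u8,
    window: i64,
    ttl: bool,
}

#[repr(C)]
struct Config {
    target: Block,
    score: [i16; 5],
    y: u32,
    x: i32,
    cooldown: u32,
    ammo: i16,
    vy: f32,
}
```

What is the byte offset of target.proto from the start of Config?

1

Block: version at 0 (size 1, align 1) → ends 1; proto at 1 (size 1, align 1) → ends 2; pad 6 to align 8 for window; window at 8 (size 8, align 8) → ends 16; ttl at 16 (size 1, align 1) → ends 17; tail pad 7 to reach multiple of 8; total 24 bytes, alignment 8
target at 0 (size 24, align 8) → ends 24
within Block: proto at 1
0 + 1 = 1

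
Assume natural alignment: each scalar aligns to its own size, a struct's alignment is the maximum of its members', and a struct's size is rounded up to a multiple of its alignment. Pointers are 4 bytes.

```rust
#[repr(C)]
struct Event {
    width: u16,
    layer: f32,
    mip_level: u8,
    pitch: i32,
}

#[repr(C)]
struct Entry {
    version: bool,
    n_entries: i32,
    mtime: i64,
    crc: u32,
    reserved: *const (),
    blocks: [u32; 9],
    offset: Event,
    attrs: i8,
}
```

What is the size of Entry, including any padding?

80

Event: width at 0 (size 2, align 2) → ends 2; pad 2 to align 4 for layer; layer at 4 (size 4, align 4) → ends 8; mip_level at 8 (size 1, align 1) → ends 9; pad 3 to align 4 for pitch; pitch at 12 (size 4, align 4) → ends 16; total 16 bytes, alignment 4
version at 0 (size 1, align 1) → ends 1
pad 3 to align 4 for n_entries
n_entries at 4 (size 4, align 4) → ends 8
mtime at 8 (size 8, align 8) → ends 16
crc at 16 (size 4, align 4) → ends 20
reserved at 20 (size 4, align 4) → ends 24
blocks at 24 (size 36, align 4) → ends 60
offset at 60 (size 16, align 4) → ends 76
attrs at 76 (size 1, align 1) → ends 77
tail pad 3 to reach multiple of 8
total 80 bytes, alignment 8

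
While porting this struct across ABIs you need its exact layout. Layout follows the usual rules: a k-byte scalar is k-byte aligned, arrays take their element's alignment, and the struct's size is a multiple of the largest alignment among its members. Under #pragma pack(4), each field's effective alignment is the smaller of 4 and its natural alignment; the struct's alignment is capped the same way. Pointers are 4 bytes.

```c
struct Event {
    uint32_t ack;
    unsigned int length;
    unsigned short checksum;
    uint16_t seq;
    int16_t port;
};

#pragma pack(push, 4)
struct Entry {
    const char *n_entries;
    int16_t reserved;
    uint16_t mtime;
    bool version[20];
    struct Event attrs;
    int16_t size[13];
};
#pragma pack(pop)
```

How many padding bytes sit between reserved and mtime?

Event: ack at 0 (size 4, align 4) → ends 4; length at 4 (size 4, align 4) → ends 8; checksum at 8 (size 2, align 2) → ends 10; seq at 10 (size 2, align 2) → ends 12; port at 12 (size 2, align 2) → ends 14; tail pad 2 to reach multiple of 4; total 16 bytes, alignment 4
n_entries at 0 (size 4, align 4) → ends 4
reserved at 4 (size 2, align 2) → ends 6
mtime at 6 (size 2, align 2) → ends 8

0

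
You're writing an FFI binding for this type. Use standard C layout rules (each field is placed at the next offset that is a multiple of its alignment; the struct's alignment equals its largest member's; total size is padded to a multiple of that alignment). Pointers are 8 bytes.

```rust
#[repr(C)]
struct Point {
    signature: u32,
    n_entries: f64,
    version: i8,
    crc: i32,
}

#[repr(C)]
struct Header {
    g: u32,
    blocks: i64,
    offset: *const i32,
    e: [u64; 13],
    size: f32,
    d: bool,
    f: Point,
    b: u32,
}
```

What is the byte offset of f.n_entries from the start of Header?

144

Point: 0..4  signature  (4B, 4-aligned); 4..8  -- padding (4B); 8..16  n_entries  (8B, 8-aligned); 16..17  version  (1B, 1-aligned); 17..20  -- padding (3B); 20..24  crc  (4B, 4-aligned); sizeof = 24, alignof = 8
0..4  g  (4B, 4-aligned)
4..8  -- padding (4B)
8..16  blocks  (8B, 8-aligned)
16..24  offset  (8B, 8-aligned)
24..128  e  (104B, 8-aligned)
128..132  size  (4B, 4-aligned)
132..133  d  (1B, 1-aligned)
133..136  -- padding (3B)
136..160  f  (24B, 8-aligned)
within Point: n_entries at 8
136 + 8 = 144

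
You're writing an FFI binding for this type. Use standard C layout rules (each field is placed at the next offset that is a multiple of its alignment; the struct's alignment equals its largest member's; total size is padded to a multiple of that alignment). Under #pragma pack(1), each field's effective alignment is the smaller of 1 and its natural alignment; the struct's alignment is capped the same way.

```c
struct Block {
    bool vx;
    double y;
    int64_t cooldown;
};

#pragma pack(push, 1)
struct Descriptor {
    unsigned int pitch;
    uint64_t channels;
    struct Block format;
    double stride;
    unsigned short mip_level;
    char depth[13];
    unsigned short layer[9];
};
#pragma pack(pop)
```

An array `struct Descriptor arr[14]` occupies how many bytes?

Block: vx at 0 (size 1, align 1) → ends 1; pad 7 to align 8 for y; y at 8 (size 8, align 8) → ends 16; cooldown at 16 (size 8, align 8) → ends 24; total 24 bytes, alignment 8
pitch at 0 (size 4, align 1) → ends 4
channels at 4 (size 8, align 1) → ends 12
format at 12 (size 24, align 1) → ends 36
stride at 36 (size 8, align 1) → ends 44
mip_level at 44 (size 2, align 1) → ends 46
depth at 46 (size 13, align 1) → ends 59
layer at 59 (size 18, align 1) → ends 77
total 77 bytes, alignment 1
array of 14: 14 × 77 = 1078

1078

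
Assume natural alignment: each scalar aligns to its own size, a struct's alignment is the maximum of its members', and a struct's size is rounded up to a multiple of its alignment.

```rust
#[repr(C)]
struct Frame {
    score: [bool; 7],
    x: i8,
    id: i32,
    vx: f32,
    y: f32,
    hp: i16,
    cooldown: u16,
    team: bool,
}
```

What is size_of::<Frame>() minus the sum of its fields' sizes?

score at 0 (size 7, align 1) → ends 7
x at 7 (size 1, align 1) → ends 8
id at 8 (size 4, align 4) → ends 12
vx at 12 (size 4, align 4) → ends 16
y at 16 (size 4, align 4) → ends 20
hp at 20 (size 2, align 2) → ends 22
cooldown at 22 (size 2, align 2) → ends 24
team at 24 (size 1, align 1) → ends 25
tail pad 3 to reach multiple of 4
total 28 bytes, alignment 4
data bytes 25, size 28 → padding 3

3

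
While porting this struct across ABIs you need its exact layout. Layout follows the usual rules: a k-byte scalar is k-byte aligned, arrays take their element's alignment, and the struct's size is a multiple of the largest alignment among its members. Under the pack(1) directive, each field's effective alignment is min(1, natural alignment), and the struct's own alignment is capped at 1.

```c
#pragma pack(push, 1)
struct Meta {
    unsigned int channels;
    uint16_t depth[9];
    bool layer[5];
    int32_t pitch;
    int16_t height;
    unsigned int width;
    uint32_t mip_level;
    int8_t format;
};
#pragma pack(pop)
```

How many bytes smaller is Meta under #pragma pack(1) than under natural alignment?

natural layout:
  0..4  channels  (4B, 4-aligned)
  4..22  depth  (18B, 2-aligned)
  22..27  layer  (5B, 1-aligned)
  27..28  -- padding (1B)
  28..32  pitch  (4B, 4-aligned)
  32..34  height  (2B, 2-aligned)
  34..36  -- padding (2B)
  36..40  width  (4B, 4-aligned)
  40..44  mip_level  (4B, 4-aligned)
  44..45  format  (1B, 1-aligned)
  45..48  -- tail padding (3B)
  sizeof = 48, alignof = 4
packed(1) layout:
  0..4  channels  (4B, 1-aligned)
  4..22  depth  (18B, 1-aligned)
  22..27  layer  (5B, 1-aligned)
  27..31  pitch  (4B, 1-aligned)
  31..33  height  (2B, 1-aligned)
  33..37  width  (4B, 1-aligned)
  37..41  mip_level  (4B, 1-aligned)
  41..42  format  (1B, 1-aligned)
  sizeof = 42, alignof = 1
48 − 42 = 6

6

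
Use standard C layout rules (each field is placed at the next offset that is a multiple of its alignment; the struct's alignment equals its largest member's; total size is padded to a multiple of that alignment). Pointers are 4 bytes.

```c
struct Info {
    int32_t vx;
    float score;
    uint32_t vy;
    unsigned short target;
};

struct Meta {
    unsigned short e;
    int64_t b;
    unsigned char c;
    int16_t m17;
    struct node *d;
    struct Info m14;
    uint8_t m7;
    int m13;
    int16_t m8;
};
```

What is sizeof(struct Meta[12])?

672

Info: 0..4  vx  (4B, 4-aligned); 4..8  score  (4B, 4-aligned); 8..12  vy  (4B, 4-aligned); 12..14  target  (2B, 2-aligned); 14..16  -- tail padding (2B); sizeof = 16, alignof = 4
0..2  e  (2B, 2-aligned)
2..8  -- padding (6B)
8..16  b  (8B, 8-aligned)
16..17  c  (1B, 1-aligned)
17..18  -- padding (1B)
18..20  m17  (2B, 2-aligned)
20..24  d  (4B, 4-aligned)
24..40  m14  (16B, 4-aligned)
40..41  m7  (1B, 1-aligned)
41..44  -- padding (3B)
44..48  m13  (4B, 4-aligned)
48..50  m8  (2B, 2-aligned)
50..56  -- tail padding (6B)
sizeof = 56, alignof = 8
array of 12: 12 × 56 = 672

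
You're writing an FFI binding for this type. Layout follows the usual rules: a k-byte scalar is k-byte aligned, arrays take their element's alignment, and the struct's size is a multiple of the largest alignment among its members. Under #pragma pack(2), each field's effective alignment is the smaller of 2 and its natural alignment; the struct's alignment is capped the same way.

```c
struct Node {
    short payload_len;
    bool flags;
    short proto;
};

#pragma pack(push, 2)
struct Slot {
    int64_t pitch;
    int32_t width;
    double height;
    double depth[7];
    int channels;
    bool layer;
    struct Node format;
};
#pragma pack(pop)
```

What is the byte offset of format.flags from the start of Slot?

Node: payload_len at 0 (size 2, align 2) → ends 2; flags at 2 (size 1, align 1) → ends 3; pad 1 to align 2 for proto; proto at 4 (size 2, align 2) → ends 6; total 6 bytes, alignment 2
pitch at 0 (size 8, align 2) → ends 8
width at 8 (size 4, align 2) → ends 12
height at 12 (size 8, align 2) → ends 20
depth at 20 (size 56, align 2) → ends 76
channels at 76 (size 4, align 2) → ends 80
layer at 80 (size 1, align 1) → ends 81
pad 1 to align 2 for format
format at 82 (size 6, align 2) → ends 88
within Node: flags at 2
82 + 2 = 84

84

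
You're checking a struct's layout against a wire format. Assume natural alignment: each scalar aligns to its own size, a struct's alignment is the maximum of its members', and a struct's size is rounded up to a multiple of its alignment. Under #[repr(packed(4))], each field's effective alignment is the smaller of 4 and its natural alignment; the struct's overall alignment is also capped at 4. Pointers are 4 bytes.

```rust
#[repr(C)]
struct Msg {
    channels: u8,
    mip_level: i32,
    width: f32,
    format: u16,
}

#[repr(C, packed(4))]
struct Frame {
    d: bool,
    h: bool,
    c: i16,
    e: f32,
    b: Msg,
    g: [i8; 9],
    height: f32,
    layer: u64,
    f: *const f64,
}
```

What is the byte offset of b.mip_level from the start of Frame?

12

Msg: channels at 0 (size 1, align 1) → ends 1; pad 3 to align 4 for mip_level; mip_level at 4 (size 4, align 4) → ends 8; width at 8 (size 4, align 4) → ends 12; format at 12 (size 2, align 2) → ends 14; tail pad 2 to reach multiple of 4; total 16 bytes, alignment 4
d at 0 (size 1, align 1) → ends 1
h at 1 (size 1, align 1) → ends 2
c at 2 (size 2, align 2) → ends 4
e at 4 (size 4, align 4) → ends 8
b at 8 (size 16, align 4) → ends 24
within Msg: mip_level at 4
8 + 4 = 12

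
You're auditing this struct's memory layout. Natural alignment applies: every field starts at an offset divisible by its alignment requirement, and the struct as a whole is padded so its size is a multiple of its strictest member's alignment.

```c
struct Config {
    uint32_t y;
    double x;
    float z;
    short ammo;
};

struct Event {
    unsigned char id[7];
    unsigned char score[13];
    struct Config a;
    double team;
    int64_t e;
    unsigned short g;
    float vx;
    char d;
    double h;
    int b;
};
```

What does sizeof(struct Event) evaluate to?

96 bytes

Config: y at 0 (size 4, align 4) → ends 4; pad 4 to align 8 for x; x at 8 (size 8, align 8) → ends 16; z at 16 (size 4, align 4) → ends 20; ammo at 20 (size 2, align 2) → ends 22; tail pad 2 to reach multiple of 8; total 24 bytes, alignment 8
id at 0 (size 7, align 1) → ends 7
score at 7 (size 13, align 1) → ends 20
pad 4 to align 8 for a
a at 24 (size 24, align 8) → ends 48
team at 48 (size 8, align 8) → ends 56
e at 56 (size 8, align 8) → ends 64
g at 64 (size 2, align 2) → ends 66
pad 2 to align 4 for vx
vx at 68 (size 4, align 4) → ends 72
d at 72 (size 1, align 1) → ends 73
pad 7 to align 8 for h
h at 80 (size 8, align 8) → ends 88
b at 88 (size 4, align 4) → ends 92
tail pad 4 to reach multiple of 8
total 96 bytes, alignment 8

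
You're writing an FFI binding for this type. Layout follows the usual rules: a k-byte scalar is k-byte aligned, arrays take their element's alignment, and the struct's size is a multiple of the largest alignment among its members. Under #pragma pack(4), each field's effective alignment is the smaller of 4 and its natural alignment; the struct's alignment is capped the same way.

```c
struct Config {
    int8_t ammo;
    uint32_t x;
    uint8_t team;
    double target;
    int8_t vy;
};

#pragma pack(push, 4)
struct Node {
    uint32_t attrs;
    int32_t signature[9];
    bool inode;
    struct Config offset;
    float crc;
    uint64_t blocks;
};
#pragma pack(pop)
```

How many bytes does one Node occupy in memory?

Config: 0..1  ammo  (1B, 1-aligned); 1..4  -- padding (3B); 4..8  x  (4B, 4-aligned); 8..9  team  (1B, 1-aligned); 9..16  -- padding (7B); 16..24  target  (8B, 8-aligned); 24..25  vy  (1B, 1-aligned); 25..32  -- tail padding (7B); sizeof = 32, alignof = 8
0..4  attrs  (4B, 4-aligned)
4..40  signature  (36B, 4-aligned)
40..41  inode  (1B, 1-aligned)
41..44  -- padding (3B)
44..76  offset  (32B, 4-aligned)
76..80  crc  (4B, 4-aligned)
80..88  blocks  (8B, 4-aligned)
sizeof = 88, alignof = 4

88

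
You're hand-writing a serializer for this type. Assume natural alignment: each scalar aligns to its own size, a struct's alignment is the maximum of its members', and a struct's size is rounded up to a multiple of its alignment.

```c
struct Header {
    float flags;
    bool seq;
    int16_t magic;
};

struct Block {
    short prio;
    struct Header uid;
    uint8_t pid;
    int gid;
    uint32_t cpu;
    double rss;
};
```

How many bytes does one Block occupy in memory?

32 bytes

Header: 0..4  flags  (4B, 4-aligned); 4..5  seq  (1B, 1-aligned); 5..6  -- padding (1B); 6..8  magic  (2B, 2-aligned); sizeof = 8, alignof = 4
0..2  prio  (2B, 2-aligned)
2..4  -- padding (2B)
4..12  uid  (8B, 4-aligned)
12..13  pid  (1B, 1-aligned)
13..16  -- padding (3B)
16..20  gid  (4B, 4-aligned)
20..24  cpu  (4B, 4-aligned)
24..32  rss  (8B, 8-aligned)
sizeof = 32, alignof = 8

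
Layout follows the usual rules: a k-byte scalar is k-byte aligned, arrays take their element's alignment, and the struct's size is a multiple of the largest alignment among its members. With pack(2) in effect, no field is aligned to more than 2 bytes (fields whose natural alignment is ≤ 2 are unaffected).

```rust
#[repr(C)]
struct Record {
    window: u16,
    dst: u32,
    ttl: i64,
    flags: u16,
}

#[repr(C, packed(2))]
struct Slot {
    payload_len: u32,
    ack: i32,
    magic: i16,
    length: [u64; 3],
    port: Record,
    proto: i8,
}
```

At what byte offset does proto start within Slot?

58

Record: window at 0 (size 2, align 2) → ends 2; pad 2 to align 4 for dst; dst at 4 (size 4, align 4) → ends 8; ttl at 8 (size 8, align 8) → ends 16; flags at 16 (size 2, align 2) → ends 18; tail pad 6 to reach multiple of 8; total 24 bytes, alignment 8
payload_len at 0 (size 4, align 2) → ends 4
ack at 4 (size 4, align 2) → ends 8
magic at 8 (size 2, align 2) → ends 10
length at 10 (size 24, align 2) → ends 34
port at 34 (size 24, align 2) → ends 58
proto at 58 (size 1, align 1) → ends 59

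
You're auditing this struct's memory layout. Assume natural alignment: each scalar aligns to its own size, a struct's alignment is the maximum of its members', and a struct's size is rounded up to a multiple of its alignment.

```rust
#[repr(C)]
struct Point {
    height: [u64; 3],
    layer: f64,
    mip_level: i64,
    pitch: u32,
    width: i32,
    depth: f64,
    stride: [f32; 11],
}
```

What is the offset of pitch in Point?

40

height at 0 (size 24, align 8) → ends 24
layer at 24 (size 8, align 8) → ends 32
mip_level at 32 (size 8, align 8) → ends 40
pitch at 40 (size 4, align 4) → ends 44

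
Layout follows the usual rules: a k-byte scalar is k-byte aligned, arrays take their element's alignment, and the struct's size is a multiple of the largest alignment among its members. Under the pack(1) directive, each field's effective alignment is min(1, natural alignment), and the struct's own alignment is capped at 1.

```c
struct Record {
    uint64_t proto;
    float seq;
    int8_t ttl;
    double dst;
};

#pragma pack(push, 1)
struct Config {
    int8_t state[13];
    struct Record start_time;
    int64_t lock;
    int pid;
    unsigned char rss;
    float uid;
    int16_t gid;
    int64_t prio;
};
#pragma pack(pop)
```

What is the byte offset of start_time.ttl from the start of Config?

Record: proto at 0 (size 8, align 8) → ends 8; seq at 8 (size 4, align 4) → ends 12; ttl at 12 (size 1, align 1) → ends 13; pad 3 to align 8 for dst; dst at 16 (size 8, align 8) → ends 24; total 24 bytes, alignment 8
state at 0 (size 13, align 1) → ends 13
start_time at 13 (size 24, align 1) → ends 37
within Record: ttl at 12
13 + 12 = 25

25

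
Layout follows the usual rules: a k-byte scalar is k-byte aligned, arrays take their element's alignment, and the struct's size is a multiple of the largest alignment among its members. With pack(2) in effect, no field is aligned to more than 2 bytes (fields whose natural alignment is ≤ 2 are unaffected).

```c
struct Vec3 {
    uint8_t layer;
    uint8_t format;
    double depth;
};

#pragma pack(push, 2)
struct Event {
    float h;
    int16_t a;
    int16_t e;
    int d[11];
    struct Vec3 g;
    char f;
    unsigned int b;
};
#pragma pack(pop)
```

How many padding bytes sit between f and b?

Vec3: layer at 0 (size 1, align 1) → ends 1; format at 1 (size 1, align 1) → ends 2; pad 6 to align 8 for depth; depth at 8 (size 8, align 8) → ends 16; total 16 bytes, alignment 8
h at 0 (size 4, align 2) → ends 4
a at 4 (size 2, align 2) → ends 6
e at 6 (size 2, align 2) → ends 8
d at 8 (size 44, align 2) → ends 52
g at 52 (size 16, align 2) → ends 68
f at 68 (size 1, align 1) → ends 69
pad 1 to align 2 for b
b at 70 (size 4, align 2) → ends 74

1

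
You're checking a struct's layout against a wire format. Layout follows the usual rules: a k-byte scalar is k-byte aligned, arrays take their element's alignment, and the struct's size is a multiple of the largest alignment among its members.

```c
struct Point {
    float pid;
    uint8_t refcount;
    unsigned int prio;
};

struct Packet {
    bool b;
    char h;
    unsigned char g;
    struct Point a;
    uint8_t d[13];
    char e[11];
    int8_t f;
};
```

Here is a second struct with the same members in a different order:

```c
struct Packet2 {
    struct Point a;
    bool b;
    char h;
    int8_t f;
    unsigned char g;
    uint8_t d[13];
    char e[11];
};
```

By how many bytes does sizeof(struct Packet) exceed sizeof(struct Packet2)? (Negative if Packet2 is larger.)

Point: pid at 0 (size 4, align 4) → ends 4; refcount at 4 (size 1, align 1) → ends 5; pad 3 to align 4 for prio; prio at 8 (size 4, align 4) → ends 12; total 12 bytes, alignment 4
b at 0 (size 1, align 1) → ends 1
h at 1 (size 1, align 1) → ends 2
g at 2 (size 1, align 1) → ends 3
pad 1 to align 4 for a
a at 4 (size 12, align 4) → ends 16
d at 16 (size 13, align 1) → ends 29
e at 29 (size 11, align 1) → ends 40
f at 40 (size 1, align 1) → ends 41
tail pad 3 to reach multiple of 4
total 44 bytes, alignment 4
— Packet2 —
a at 0 (size 12, align 4) → ends 12
b at 12 (size 1, align 1) → ends 13
h at 13 (size 1, align 1) → ends 14
f at 14 (size 1, align 1) → ends 15
g at 15 (size 1, align 1) → ends 16
d at 16 (size 13, align 1) → ends 29
e at 29 (size 11, align 1) → ends 40
total 40 bytes, alignment 4
44 − 40 = 4

4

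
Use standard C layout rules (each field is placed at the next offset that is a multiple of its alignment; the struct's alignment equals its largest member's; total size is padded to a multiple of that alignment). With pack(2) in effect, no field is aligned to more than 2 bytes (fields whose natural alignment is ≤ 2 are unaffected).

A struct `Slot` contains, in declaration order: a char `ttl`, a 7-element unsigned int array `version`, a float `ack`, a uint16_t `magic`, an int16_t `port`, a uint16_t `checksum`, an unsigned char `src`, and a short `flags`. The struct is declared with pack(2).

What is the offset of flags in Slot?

0..1  ttl  (1B, 1-aligned)
1..2  -- padding (1B)
2..30  version  (28B, 2-aligned)
30..34  ack  (4B, 2-aligned)
34..36  magic  (2B, 2-aligned)
36..38  port  (2B, 2-aligned)
38..40  checksum  (2B, 2-aligned)
40..41  src  (1B, 1-aligned)
41..42  -- padding (1B)
42..44  flags  (2B, 2-aligned)

42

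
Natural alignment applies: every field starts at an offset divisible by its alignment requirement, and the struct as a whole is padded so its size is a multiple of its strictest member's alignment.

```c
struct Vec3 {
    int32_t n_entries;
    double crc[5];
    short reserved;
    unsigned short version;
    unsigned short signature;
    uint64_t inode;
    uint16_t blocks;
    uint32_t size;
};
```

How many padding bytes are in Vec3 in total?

8

@0: n_entries [4B, align 4] → 4
+4 pad (align 8)
@8: crc [40B, align 8] → 48
@48: reserved [2B, align 2] → 50
@50: version [2B, align 2] → 52
@52: signature [2B, align 2] → 54
+2 pad (align 8)
@56: inode [8B, align 8] → 64
@64: blocks [2B, align 2] → 66
+2 pad (align 4)
@68: size [4B, align 4] → 72
size 72, align 8
data bytes 64, size 72 → padding 8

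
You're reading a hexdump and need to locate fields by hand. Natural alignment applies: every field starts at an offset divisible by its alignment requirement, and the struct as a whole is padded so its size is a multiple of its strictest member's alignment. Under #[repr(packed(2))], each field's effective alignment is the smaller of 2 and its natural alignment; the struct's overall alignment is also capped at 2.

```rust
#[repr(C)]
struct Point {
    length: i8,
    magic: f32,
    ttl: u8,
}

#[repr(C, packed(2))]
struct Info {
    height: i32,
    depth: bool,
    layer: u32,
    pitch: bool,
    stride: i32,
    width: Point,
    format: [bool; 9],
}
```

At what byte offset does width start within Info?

Point: @0: length [1B, align 1] → 1; +3 pad (align 4); @4: magic [4B, align 4] → 8; @8: ttl [1B, align 1] → 9; +3 tail pad (align 4); size 12, align 4
@0: height [4B, align 2] → 4
@4: depth [1B, align 1] → 5
+1 pad (align 2)
@6: layer [4B, align 2] → 10
@10: pitch [1B, align 1] → 11
+1 pad (align 2)
@12: stride [4B, align 2] → 16
@16: width [12B, align 2] → 28

16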